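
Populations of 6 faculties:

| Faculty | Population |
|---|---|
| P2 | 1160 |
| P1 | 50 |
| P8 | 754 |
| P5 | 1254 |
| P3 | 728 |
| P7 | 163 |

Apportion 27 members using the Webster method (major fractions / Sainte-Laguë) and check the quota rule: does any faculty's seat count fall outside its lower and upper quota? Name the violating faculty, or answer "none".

none

Standard quotas: P2 7.622, P1 0.329, P8 4.954, P5 8.240, P3 4.784, P7 1.071.
Webster allocation: P2 8, P1 0, P8 5, P5 8, P3 5, P7 1.
Every allocation lies between the lower and upper quota.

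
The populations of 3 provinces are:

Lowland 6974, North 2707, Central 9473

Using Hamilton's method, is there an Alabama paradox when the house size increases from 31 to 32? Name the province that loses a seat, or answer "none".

North

At 31 seats: Lowland 11, North 5, Central 15.
At 32 seats: Lowland 12, North 4, Central 16.
North drops from 5 to 4.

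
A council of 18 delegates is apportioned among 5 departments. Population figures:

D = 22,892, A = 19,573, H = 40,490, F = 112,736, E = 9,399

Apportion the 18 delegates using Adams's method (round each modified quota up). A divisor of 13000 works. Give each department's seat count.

D 2, A 2, H 4, F 9, E 1

With modified divisor 13000: modified quotas D 1.761, A 1.506, H 3.115, F 8.672, E 0.723.
Rounding up: D 2, A 2, H 4, F 9, E 1 (total 18).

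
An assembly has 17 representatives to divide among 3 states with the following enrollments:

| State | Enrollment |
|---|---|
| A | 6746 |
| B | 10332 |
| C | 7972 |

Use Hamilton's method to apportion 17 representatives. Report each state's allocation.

The standard divisor is 25050/17 ≈ 1473.529.
Standard quotas: A 4.5781, B 7.0117, C 5.4101.
Lower quotas: A 4, B 7, C 5 (sum 16, leaving 1 seat).
Remainders in descending order: A 0.5781, C 0.4101, B 0.0117.
The surplus seat goes to A.

A: 5, B: 7, C: 5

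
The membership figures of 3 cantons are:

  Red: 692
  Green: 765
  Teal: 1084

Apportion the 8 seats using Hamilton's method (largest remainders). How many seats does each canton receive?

The standard divisor is 2541/8 ≈ 317.625.
Standard quotas: Red 2.179, Green 2.409, Teal 3.413.
Lower quotas: Red 2, Green 2, Teal 3 (sum 7, leaving 1 seat).
Remainders in descending order: Teal 0.413, Green 0.409, Red 0.179.
Largest remainder: Teal receives the extra seat.

Red=2, Green=2, Teal=4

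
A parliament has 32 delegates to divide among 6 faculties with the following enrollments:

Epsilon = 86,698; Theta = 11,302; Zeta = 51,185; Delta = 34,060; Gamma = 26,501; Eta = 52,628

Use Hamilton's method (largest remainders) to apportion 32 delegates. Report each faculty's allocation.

Epsilon 11, Theta 1, Zeta 6, Delta 4, Gamma 3, Eta 7

The standard divisor is 262374/32 ≈ 8199.188.
Standard quotas: Epsilon 10.5740, Theta 1.3784, Zeta 6.2427, Delta 4.1541, Gamma 3.2321, Eta 6.4187.
Lower quotas: Epsilon 10, Theta 1, Zeta 6, Delta 4, Gamma 3, Eta 6 (sum 30, leaving 2 seats).
Remainders in descending order: Epsilon 0.5740, Eta 0.4187, Theta 0.3784, Zeta 0.2427, Gamma 0.2321, Delta 0.1541.
The surplus seats go to Epsilon, Eta.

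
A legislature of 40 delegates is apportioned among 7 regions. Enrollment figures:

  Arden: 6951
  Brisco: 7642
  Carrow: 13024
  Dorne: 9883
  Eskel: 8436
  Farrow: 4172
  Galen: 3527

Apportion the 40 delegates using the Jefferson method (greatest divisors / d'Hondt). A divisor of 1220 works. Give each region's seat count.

Arden 5, Brisco 6, Carrow 10, Dorne 8, Eskel 6, Farrow 3, Galen 2

With modified divisor 1220: modified quotas Arden 5.698, Brisco 6.264, Carrow 10.675, Dorne 8.101, Eskel 6.915, Farrow 3.420, Galen 2.891.
Rounding down: Arden 5, Brisco 6, Carrow 10, Dorne 8, Eskel 6, Farrow 3, Galen 2 (total 40).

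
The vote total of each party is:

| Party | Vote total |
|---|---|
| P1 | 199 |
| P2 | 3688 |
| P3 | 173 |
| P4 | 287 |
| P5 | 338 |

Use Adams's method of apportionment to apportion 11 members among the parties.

Standard divisor 4685/11 ≈ 425.909; standard quotas: P1 0.467, P2 8.659, P3 0.406, P4 0.674, P5 0.794.
Rounding up gives 1, 9, 1, 1, 1 = 13 seats, so the divisor must be adjusted.
With modified divisor 600: modified quotas P1 0.332, P2 6.147, P3 0.288, P4 0.478, P5 0.563.
Rounding up: P1 1, P2 7, P3 1, P4 1, P5 1 (total 11).

P1 1; P2 7; P3 1; P4 1; P5 1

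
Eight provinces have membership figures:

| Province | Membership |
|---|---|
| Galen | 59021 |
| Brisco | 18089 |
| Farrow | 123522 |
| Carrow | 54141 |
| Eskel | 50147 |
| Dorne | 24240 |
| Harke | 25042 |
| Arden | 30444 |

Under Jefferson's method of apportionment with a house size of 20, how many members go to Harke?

1

Standard divisor 384646/20 ≈ 19232.3; standard quotas: Galen 3.069, Brisco 0.941, Farrow 6.423, Carrow 2.815, Eskel 2.607, Dorne 1.260, Harke 1.302, Arden 1.583.
Rounding down gives 3, 0, 6, 2, 2, 1, 1, 1 = 16 seats, so the divisor must be adjusted.
With modified divisor 16100: modified quotas Galen 3.666, Brisco 1.124, Farrow 7.672, Carrow 3.363, Eskel 3.115, Dorne 1.506, Harke 1.555, Arden 1.891.
Rounding down: Galen 3, Brisco 1, Farrow 7, Carrow 3, Eskel 3, Dorne 1, Harke 1, Arden 1 (total 20).
Harke receives 1.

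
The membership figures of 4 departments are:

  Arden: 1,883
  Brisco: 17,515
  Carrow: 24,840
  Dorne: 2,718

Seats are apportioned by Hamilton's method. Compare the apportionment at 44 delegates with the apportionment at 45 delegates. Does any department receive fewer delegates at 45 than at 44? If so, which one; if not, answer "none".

Dorne

At 44 seats: Arden 2, Brisco 16, Carrow 23, Dorne 3.
At 45 seats: Arden 2, Brisco 17, Carrow 24, Dorne 2.
Dorne drops from 3 to 2.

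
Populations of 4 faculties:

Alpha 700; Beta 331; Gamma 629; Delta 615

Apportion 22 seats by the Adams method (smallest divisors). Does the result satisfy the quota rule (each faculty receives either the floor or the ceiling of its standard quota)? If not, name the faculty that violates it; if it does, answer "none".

Standard quotas: Alpha 6.769, Beta 3.201, Gamma 6.083, Delta 5.947.
Adams allocation: Alpha 7, Beta 3, Gamma 6, Delta 6.
Every allocation lies between the lower and upper quota.

none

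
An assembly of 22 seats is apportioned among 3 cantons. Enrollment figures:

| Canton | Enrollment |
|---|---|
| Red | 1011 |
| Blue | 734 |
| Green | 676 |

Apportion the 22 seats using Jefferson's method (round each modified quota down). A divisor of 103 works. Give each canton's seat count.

With modified divisor 103: modified quotas Red 9.816, Blue 7.126, Green 6.563.
Rounding down: Red 9, Blue 7, Green 6 (total 22).

Red 9; Blue 7; Green 6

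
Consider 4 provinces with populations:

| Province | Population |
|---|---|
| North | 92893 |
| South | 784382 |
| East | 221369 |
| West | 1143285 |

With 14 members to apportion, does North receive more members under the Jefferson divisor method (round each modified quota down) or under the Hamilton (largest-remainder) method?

Jefferson: North 0, South 5, East 1, West 8.
Hamilton: North 1, South 5, East 1, West 7.
North gets 0 under Jefferson and 1 under Hamilton.

Hamilton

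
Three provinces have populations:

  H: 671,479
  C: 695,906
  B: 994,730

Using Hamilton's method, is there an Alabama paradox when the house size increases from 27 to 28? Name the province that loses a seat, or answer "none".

At 27 seats: H 8, C 8, B 11.
At 28 seats: H 8, C 8, B 12.
No province's allocation decreased.

none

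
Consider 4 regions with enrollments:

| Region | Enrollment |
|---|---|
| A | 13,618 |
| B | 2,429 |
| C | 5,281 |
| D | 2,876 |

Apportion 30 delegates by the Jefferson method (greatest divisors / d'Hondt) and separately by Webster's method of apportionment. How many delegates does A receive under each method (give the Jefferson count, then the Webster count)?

18 and 17

Jefferson: A 18, B 3, C 6, D 3.
Webster: A 17, B 3, C 6, D 4.
A gets 18 under Jefferson and 17 under Webster.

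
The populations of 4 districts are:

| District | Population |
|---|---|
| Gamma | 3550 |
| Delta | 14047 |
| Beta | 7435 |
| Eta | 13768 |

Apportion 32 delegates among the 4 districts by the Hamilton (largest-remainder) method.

Gamma 3; Delta 12; Beta 6; Eta 11

Total 38800; standard divisor 38800/32 ≈ 1212.5.
Standard quotas: Gamma 2.9278, Delta 11.5852, Beta 6.1320, Eta 11.3551.
Lower quotas: Gamma 2, Delta 11, Beta 6, Eta 11 (sum 30, leaving 2 seats).
Remainders in descending order: Gamma 0.9278, Delta 0.5852, Eta 0.3551, Beta 0.1320.
The surplus seats go to Gamma, Delta.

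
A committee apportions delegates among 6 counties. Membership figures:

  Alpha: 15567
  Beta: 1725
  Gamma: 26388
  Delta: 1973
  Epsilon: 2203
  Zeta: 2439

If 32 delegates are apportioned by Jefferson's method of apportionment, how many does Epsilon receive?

1

Standard divisor 50295/32 ≈ 1571.719; standard quotas: Alpha 9.904, Beta 1.098, Gamma 16.789, Delta 1.255, Epsilon 1.402, Zeta 1.552.
Rounding down gives 9, 1, 16, 1, 1, 1 = 29 seats, so the divisor must be adjusted.
With modified divisor 1440: modified quotas Alpha 10.810, Beta 1.198, Gamma 18.325, Delta 1.370, Epsilon 1.530, Zeta 1.694.
Rounding down: Alpha 10, Beta 1, Gamma 18, Delta 1, Epsilon 1, Zeta 1 (total 32).
Epsilon receives 1.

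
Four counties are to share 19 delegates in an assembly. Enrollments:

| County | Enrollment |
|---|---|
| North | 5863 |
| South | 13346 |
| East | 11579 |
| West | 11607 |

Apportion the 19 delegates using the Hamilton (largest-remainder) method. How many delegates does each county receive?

Total 42395; standard divisor 42395/19 ≈ 2231.316.
Standard quotas: North 2.6276, South 5.9812, East 5.1893, West 5.2019.
Lower quotas: North 2, South 5, East 5, West 5 (sum 17, leaving 2 seats).
Remainders in descending order: South 0.9812, North 0.6276, West 0.2019, East 0.1893.
The surplus seats go to South, North.

North: 3; South: 6; East: 5; West: 5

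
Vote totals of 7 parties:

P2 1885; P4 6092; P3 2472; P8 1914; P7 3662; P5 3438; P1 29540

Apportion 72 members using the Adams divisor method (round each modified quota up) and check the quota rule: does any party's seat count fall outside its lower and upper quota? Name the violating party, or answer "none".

P1

Standard quotas: P2 2.770, P4 8.951, P3 3.632, P8 2.812, P7 5.381, P5 5.051, P1 43.403.
Adams allocation: P2 3, P4 9, P3 4, P8 3, P7 6, P5 5, P1 42.
P1 has quota 43.403 (lower 43, upper 44) but receives 42 — outside the quota interval.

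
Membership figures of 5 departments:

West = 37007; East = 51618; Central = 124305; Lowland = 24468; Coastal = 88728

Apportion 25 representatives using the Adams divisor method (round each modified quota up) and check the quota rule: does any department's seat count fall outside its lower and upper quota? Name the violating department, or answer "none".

none

Standard quotas: West 2.837, East 3.957, Central 9.529, Lowland 1.876, Coastal 6.802.
Adams allocation: West 3, East 4, Central 9, Lowland 2, Coastal 7.
Every allocation lies between the lower and upper quota.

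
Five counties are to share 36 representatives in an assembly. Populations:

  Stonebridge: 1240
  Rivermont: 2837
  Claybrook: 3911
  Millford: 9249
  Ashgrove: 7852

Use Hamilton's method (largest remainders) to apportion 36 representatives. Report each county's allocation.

Standard divisor: 25089 ÷ 36 ≈ 696.917.
Standard quotas: Stonebridge 1.7793, Rivermont 4.0708, Claybrook 5.6119, Millford 13.2713, Ashgrove 11.2668.
Lower quotas: Stonebridge 1, Rivermont 4, Claybrook 5, Millford 13, Ashgrove 11 (sum 34, leaving 2 seats).
Remainders in descending order: Stonebridge 0.7793, Claybrook 0.6119, Millford 0.2713, Ashgrove 0.2668, Rivermont 0.0708.
The surplus seats go to Stonebridge, Claybrook.

Stonebridge 2; Rivermont 4; Claybrook 6; Millford 13; Ashgrove 11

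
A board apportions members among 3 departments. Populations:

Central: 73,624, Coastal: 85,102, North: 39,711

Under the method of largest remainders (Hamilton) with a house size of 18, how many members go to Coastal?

Total 198437; standard divisor 198437/18 ≈ 11024.278.
Standard quotas: Central 6.6784, Coastal 7.7195, North 3.6021.
Lower quotas: Central 6, Coastal 7, North 3 (sum 16, leaving 2 seats).
Remainders in descending order: Coastal 0.7195, Central 0.6784, North 0.6021.
The surplus seats go to Coastal, Central.
Coastal receives 8.

8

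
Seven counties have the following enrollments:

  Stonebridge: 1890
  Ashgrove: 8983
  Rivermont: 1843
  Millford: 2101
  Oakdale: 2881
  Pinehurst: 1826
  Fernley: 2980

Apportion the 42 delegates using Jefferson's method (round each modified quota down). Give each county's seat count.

Stonebridge 3; Ashgrove 18; Rivermont 3; Millford 4; Oakdale 5; Pinehurst 3; Fernley 6

Standard divisor 22504/42 ≈ 535.81; standard quotas: Stonebridge 3.527, Ashgrove 16.765, Rivermont 3.440, Millford 3.921, Oakdale 5.377, Pinehurst 3.408, Fernley 5.562.
Rounding down gives 3, 16, 3, 3, 5, 3, 5 = 38 seats, so the divisor must be adjusted.
With modified divisor 490: modified quotas Stonebridge 3.857, Ashgrove 18.333, Rivermont 3.761, Millford 4.288, Oakdale 5.880, Pinehurst 3.727, Fernley 6.082.
Rounding down: Stonebridge 3, Ashgrove 18, Rivermont 3, Millford 4, Oakdale 5, Pinehurst 3, Fernley 6 (total 42).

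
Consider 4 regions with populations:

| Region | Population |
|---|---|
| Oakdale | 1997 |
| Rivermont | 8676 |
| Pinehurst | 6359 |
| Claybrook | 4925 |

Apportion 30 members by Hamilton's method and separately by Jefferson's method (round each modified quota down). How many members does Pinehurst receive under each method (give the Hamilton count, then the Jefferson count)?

Hamilton: Oakdale 3, Rivermont 12, Pinehurst 8, Claybrook 7.
Jefferson: Oakdale 2, Rivermont 12, Pinehurst 9, Claybrook 7.
Pinehurst gets 8 under Hamilton and 9 under Jefferson.

8 and 9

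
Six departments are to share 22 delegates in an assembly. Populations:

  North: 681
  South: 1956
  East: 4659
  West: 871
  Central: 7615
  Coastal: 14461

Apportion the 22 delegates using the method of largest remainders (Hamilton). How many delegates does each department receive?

North 0, South 1, East 3, West 1, Central 6, Coastal 11

Standard divisor: 30243 ÷ 22 ≈ 1374.682.
Standard quotas: North 0.4954, South 1.4229, East 3.3891, West 0.6336, Central 5.5395, Coastal 10.5195.
Lower quotas: North 0, South 1, East 3, West 0, Central 5, Coastal 10 (sum 19, leaving 3 seats).
Remainders in descending order: West 0.6336, Central 0.5395, Coastal 0.5195, North 0.4954, South 0.4229, East 0.3891.
The surplus seats go to West, Central, Coastal.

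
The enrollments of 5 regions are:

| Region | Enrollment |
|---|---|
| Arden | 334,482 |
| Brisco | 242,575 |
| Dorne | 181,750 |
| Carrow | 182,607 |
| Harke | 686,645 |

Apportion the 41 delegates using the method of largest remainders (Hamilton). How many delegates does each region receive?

The standard divisor is 1628059/41 ≈ 39708.756.
Standard quotas: Arden 8.4234, Brisco 6.1089, Dorne 4.5771, Carrow 4.5987, Harke 17.2920.
Lower quotas: Arden 8, Brisco 6, Dorne 4, Carrow 4, Harke 17 (sum 39, leaving 2 seats).
Remainders in descending order: Carrow 0.5987, Dorne 0.5771, Arden 0.4234, Harke 0.2920, Brisco 0.1089.
The surplus seats go to Carrow, Dorne.

Arden=8; Brisco=6; Dorne=5; Carrow=5; Harke=17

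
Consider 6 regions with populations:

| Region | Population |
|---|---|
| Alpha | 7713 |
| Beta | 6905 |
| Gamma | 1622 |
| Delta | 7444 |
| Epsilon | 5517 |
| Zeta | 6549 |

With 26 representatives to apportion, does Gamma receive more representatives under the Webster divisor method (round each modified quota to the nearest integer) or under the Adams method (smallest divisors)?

Adams

Webster: Alpha 6, Beta 5, Gamma 1, Delta 5, Epsilon 4, Zeta 5.
Adams: Alpha 5, Beta 5, Gamma 2, Delta 5, Epsilon 4, Zeta 5.
Gamma gets 1 under Webster and 2 under Adams.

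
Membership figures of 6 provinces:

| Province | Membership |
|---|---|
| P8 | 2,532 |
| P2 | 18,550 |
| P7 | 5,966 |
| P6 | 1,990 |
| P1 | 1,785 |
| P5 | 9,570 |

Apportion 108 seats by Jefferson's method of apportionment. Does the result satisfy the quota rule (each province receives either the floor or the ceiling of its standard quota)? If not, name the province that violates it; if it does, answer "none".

P2

Standard quotas: P8 6.770, P2 49.598, P7 15.951, P6 5.321, P1 4.773, P5 25.588.
Jefferson allocation: P8 6, P2 51, P7 16, P6 5, P1 4, P5 26.
P2 has quota 49.598 (lower 49, upper 50) but receives 51 — outside the quota interval.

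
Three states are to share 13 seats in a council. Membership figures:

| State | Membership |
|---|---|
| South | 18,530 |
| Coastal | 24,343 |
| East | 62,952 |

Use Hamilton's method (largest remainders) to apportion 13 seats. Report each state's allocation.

South 2, Coastal 3, East 8

Standard divisor: 105825 ÷ 13 ≈ 8140.385.
Standard quotas: South 2.2763, Coastal 2.9904, East 7.7333.
Lower quotas: South 2, Coastal 2, East 7 (sum 11, leaving 2 seats).
Remainders in descending order: Coastal 0.9904, East 0.7333, South 0.2763.
Largest remainders: Coastal, East receive the extra seats.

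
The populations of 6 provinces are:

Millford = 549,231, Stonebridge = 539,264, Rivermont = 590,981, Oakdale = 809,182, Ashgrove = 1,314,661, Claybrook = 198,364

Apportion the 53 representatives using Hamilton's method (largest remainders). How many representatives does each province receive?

The standard divisor is 4001683/53 ≈ 75503.453.
Standard quotas: Millford 7.2743, Stonebridge 7.1422, Rivermont 7.8272, Oakdale 10.7172, Ashgrove 17.4119, Claybrook 2.6272.
Lower quotas: Millford 7, Stonebridge 7, Rivermont 7, Oakdale 10, Ashgrove 17, Claybrook 2 (sum 50, leaving 3 seats).
Remainders in descending order: Rivermont 0.8272, Oakdale 0.7172, Claybrook 0.6272, Ashgrove 0.4119, Millford 0.2743, Stonebridge 0.1422.
The surplus seats go to Rivermont, Oakdale, Claybrook.

Millford 7; Stonebridge 7; Rivermont 8; Oakdale 11; Ashgrove 17; Claybrook 3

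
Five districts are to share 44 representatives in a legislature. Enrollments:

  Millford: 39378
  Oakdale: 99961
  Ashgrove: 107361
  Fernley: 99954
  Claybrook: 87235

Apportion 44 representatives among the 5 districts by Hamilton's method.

Millford 4, Oakdale 10, Ashgrove 11, Fernley 10, Claybrook 9

Standard divisor: 433889 ÷ 44 ≈ 9861.114.
Standard quotas: Millford 3.9933, Oakdale 10.1369, Ashgrove 10.8873, Fernley 10.1362, Claybrook 8.8464.
Lower quotas: Millford 3, Oakdale 10, Ashgrove 10, Fernley 10, Claybrook 8 (sum 41, leaving 3 seats).
Remainders in descending order: Millford 0.9933, Ashgrove 0.8873, Claybrook 0.8464, Oakdale 0.1369, Fernley 0.1362.
The surplus seats go to Millford, Ashgrove, Claybrook.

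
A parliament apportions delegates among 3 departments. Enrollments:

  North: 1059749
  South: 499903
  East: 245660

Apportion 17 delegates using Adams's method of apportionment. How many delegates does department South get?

Standard divisor 1805312/17 ≈ 106194.824; standard quotas: North 9.979, South 4.707, East 2.313.
Rounding up gives 10, 5, 3 = 18 seats, so the divisor must be adjusted.
With modified divisor 120300: modified quotas North 8.809, South 4.155, East 2.042.
Rounding up: North 9, South 5, East 3 (total 17).
South receives 5.

5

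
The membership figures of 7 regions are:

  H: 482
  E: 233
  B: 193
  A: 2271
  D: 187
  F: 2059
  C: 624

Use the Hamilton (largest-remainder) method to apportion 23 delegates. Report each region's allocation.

Total 6049; standard divisor 6049/23 = 263.
Standard quotas: H 1.833, E 0.886, B 0.734, A 8.635, D 0.711, F 7.829, C 2.373.
Lower quotas: H 1, E 0, B 0, A 8, D 0, F 7, C 2 (sum 18, leaving 5 seats).
Remainders in descending order: E 0.886, H 0.833, F 0.829, B 0.734, D 0.711, A 0.635, C 0.373.
The surplus seats go to E, H, F, B, D.

H 2, E 1, B 1, A 8, D 1, F 8, C 2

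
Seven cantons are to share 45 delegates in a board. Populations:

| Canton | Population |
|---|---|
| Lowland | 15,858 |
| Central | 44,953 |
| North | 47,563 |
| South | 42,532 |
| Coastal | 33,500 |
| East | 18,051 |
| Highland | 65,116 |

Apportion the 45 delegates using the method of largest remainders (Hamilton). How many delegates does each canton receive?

Lowland: 3; Central: 7; North: 8; South: 7; Coastal: 6; East: 3; Highland: 11

The standard divisor is 267573/45 ≈ 5946.067.
Standard quotas: Lowland 2.6670, Central 7.5601, North 7.9991, South 7.1530, Coastal 5.6340, East 3.0358, Highland 10.9511.
Lower quotas: Lowland 2, Central 7, North 7, South 7, Coastal 5, East 3, Highland 10 (sum 41, leaving 4 seats).
Remainders in descending order: North 0.9991, Highland 0.9511, Lowland 0.6670, Coastal 0.6340, Central 0.5601, South 0.1530, East 0.0358.
The surplus seats go to North, Highland, Lowland, Coastal.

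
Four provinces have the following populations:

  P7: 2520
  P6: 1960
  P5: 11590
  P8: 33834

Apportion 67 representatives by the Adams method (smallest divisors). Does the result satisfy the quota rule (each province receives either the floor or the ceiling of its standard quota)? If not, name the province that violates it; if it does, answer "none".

Standard quotas: P7 3.383, P6 2.631, P5 15.560, P8 45.425.
Adams allocation: P7 4, P6 3, P5 16, P8 44.
P8 has quota 45.425 (lower 45, upper 46) but receives 44 — outside the quota interval.

P8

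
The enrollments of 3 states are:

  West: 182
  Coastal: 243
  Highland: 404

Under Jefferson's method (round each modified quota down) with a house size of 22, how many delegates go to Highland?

Standard divisor 829/22 ≈ 37.682; standard quotas: West 4.830, Coastal 6.449, Highland 10.721.
Rounding down gives 4, 6, 10 = 20 seats, so the divisor must be adjusted.
With modified divisor 36: modified quotas West 5.056, Coastal 6.750, Highland 11.222.
Rounding down: West 5, Coastal 6, Highland 11 (total 22).
Highland receives 11.

11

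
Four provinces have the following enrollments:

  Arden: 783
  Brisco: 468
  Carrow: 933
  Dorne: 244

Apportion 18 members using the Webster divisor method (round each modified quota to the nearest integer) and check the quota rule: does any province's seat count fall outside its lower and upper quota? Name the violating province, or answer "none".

none

Standard quotas: Arden 5.805, Brisco 3.470, Carrow 6.917, Dorne 1.809.
Webster allocation: Arden 6, Brisco 3, Carrow 7, Dorne 2.
Every allocation lies between the lower and upper quota.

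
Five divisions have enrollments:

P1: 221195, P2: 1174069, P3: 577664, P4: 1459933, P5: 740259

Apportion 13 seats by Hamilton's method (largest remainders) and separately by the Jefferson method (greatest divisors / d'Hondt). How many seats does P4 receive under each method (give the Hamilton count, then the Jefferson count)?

Hamilton: P1 1, P2 4, P3 2, P4 4, P5 2.
Jefferson: P1 0, P2 4, P3 2, P4 5, P5 2.
P4 gets 4 under Hamilton and 5 under Jefferson.

4 and 5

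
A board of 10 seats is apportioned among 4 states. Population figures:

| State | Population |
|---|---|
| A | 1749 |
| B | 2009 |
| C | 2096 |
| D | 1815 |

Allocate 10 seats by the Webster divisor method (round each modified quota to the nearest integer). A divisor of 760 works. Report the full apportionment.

With modified divisor 760: modified quotas A 2.301, B 2.643, C 2.758, D 2.388.
Rounding to the nearest integer: A 2, B 3, C 3, D 2 (total 10).

A=2, B=3, C=3, D=2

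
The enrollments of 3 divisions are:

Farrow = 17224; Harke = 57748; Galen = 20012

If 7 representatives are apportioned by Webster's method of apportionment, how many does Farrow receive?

1

Standard divisor 94984/7 ≈ 13569.143; standard quotas: Farrow 1.269, Harke 4.256, Galen 1.475.
Rounding to the nearest integer gives 1, 4, 1 = 6 seats, so the divisor must be adjusted.
With modified divisor 13100: modified quotas Farrow 1.315, Harke 4.408, Galen 1.528.
Rounding to the nearest integer: Farrow 1, Harke 4, Galen 2 (total 7).
Farrow receives 1.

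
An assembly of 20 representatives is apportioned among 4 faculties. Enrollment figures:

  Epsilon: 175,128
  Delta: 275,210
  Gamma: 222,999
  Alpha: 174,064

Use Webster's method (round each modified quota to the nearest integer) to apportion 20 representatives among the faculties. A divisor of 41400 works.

With modified divisor 41400: modified quotas Epsilon 4.230, Delta 6.648, Gamma 5.386, Alpha 4.204.
Rounding to the nearest integer: Epsilon 4, Delta 7, Gamma 5, Alpha 4 (total 20).

Epsilon 4, Delta 7, Gamma 5, Alpha 4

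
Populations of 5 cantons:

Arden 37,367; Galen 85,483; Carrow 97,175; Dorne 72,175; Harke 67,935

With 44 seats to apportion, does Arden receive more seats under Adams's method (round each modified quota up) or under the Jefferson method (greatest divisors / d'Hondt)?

Adams: Arden 5, Galen 10, Carrow 12, Dorne 9, Harke 8.
Jefferson: Arden 4, Galen 11, Carrow 12, Dorne 9, Harke 8.
Arden gets 5 under Adams and 4 under Jefferson.

Adams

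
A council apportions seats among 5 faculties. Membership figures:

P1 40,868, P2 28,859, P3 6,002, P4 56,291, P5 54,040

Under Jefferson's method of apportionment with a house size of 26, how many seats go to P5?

8

Standard divisor 186060/26 ≈ 7156.154; standard quotas: P1 5.711, P2 4.033, P3 0.839, P4 7.866, P5 7.552.
Rounding down gives 5, 4, 0, 7, 7 = 23 seats, so the divisor must be adjusted.
With modified divisor 6500: modified quotas P1 6.287, P2 4.440, P3 0.923, P4 8.660, P5 8.314.
Rounding down: P1 6, P2 4, P3 0, P4 8, P5 8 (total 26).
P5 receives 8.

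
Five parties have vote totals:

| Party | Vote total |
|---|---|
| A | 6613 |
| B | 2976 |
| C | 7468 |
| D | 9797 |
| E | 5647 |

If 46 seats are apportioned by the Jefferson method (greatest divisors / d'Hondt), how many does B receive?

Standard divisor 32501/46 ≈ 706.543; standard quotas: A 9.360, B 4.212, C 10.570, D 13.866, E 7.992.
Rounding down gives 9, 4, 10, 13, 7 = 43 seats, so the divisor must be adjusted.
With modified divisor 670: modified quotas A 9.870, B 4.442, C 11.146, D 14.622, E 8.428.
Rounding down: A 9, B 4, C 11, D 14, E 8 (total 46).
B receives 4.

4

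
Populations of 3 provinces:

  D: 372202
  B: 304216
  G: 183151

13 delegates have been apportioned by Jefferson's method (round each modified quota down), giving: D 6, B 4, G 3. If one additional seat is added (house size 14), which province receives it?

Priority for the next seat is population ÷ (current seats + 1).
Priorities: D 53171.714, B 60843.200, G 45787.750.
Highest priority: B.

B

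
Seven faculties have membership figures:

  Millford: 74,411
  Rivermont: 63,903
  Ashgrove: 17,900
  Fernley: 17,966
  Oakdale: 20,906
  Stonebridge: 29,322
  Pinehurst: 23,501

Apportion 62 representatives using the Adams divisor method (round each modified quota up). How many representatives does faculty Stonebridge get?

7

Standard divisor 247909/62 ≈ 3998.532; standard quotas: Millford 18.610, Rivermont 15.982, Ashgrove 4.477, Fernley 4.493, Oakdale 5.228, Stonebridge 7.333, Pinehurst 5.877.
Rounding up gives 19, 16, 5, 5, 6, 8, 6 = 65 seats, so the divisor must be adjusted.
With modified divisor 4220: modified quotas Millford 17.633, Rivermont 15.143, Ashgrove 4.242, Fernley 4.257, Oakdale 4.954, Stonebridge 6.948, Pinehurst 5.569.
Rounding up: Millford 18, Rivermont 16, Ashgrove 5, Fernley 5, Oakdale 5, Stonebridge 7, Pinehurst 6 (total 62).
Stonebridge receives 7.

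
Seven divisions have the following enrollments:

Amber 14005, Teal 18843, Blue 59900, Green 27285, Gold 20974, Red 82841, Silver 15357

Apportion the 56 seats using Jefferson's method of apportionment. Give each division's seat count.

Amber=3, Teal=4, Blue=15, Green=6, Gold=5, Red=20, Silver=3

Standard divisor 239205/56 ≈ 4271.518; standard quotas: Amber 3.279, Teal 4.411, Blue 14.023, Green 6.388, Gold 4.910, Red 19.394, Silver 3.595.
Rounding down gives 3, 4, 14, 6, 4, 19, 3 = 53 seats, so the divisor must be adjusted.
With modified divisor 3970: modified quotas Amber 3.528, Teal 4.746, Blue 15.088, Green 6.873, Gold 5.283, Red 20.867, Silver 3.868.
Rounding down: Amber 3, Teal 4, Blue 15, Green 6, Gold 5, Red 20, Silver 3 (total 56).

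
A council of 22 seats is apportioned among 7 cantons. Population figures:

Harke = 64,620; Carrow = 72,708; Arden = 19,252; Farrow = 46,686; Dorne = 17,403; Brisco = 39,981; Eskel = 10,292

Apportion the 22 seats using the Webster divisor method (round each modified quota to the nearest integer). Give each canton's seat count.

Harke=5; Carrow=6; Arden=2; Farrow=4; Dorne=1; Brisco=3; Eskel=1

Standard divisor 270942/22 ≈ 12315.545; standard quotas: Harke 5.247, Carrow 5.904, Arden 1.563, Farrow 3.791, Dorne 1.413, Brisco 3.246, Eskel 0.836.
Rounding to the nearest integer gives Harke 5, Carrow 6, Arden 2, Farrow 4, Dorne 1, Brisco 3, Eskel 1 — total 22, matching the house size, so no adjustment is needed.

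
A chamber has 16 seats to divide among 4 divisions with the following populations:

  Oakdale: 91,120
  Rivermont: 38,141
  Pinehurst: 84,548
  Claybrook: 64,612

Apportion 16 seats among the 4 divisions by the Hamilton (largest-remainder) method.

The standard divisor is 278421/16 ≈ 17401.312.
Standard quotas: Oakdale 5.2364, Rivermont 2.1918, Pinehurst 4.8587, Claybrook 3.7131.
Lower quotas: Oakdale 5, Rivermont 2, Pinehurst 4, Claybrook 3 (sum 14, leaving 2 seats).
Remainders in descending order: Pinehurst 0.8587, Claybrook 0.7131, Oakdale 0.2364, Rivermont 0.1918.
The surplus seats go to Pinehurst, Claybrook.

Oakdale 5; Rivermont 2; Pinehurst 5; Claybrook 4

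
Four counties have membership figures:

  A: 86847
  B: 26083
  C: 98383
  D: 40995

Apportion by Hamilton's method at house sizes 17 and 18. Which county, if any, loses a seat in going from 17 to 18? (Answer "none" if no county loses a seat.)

At 17 seats: A 6, B 2, C 6, D 3.
At 18 seats: A 6, B 2, C 7, D 3.
No county's allocation decreased.

none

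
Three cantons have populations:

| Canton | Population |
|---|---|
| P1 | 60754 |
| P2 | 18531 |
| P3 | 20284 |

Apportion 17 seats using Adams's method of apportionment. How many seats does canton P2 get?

Standard divisor 99569/17 ≈ 5857; standard quotas: P1 10.373, P2 3.164, P3 3.463.
Rounding up gives 11, 4, 4 = 19 seats, so the divisor must be adjusted.
With modified divisor 6500: modified quotas P1 9.347, P2 2.851, P3 3.121.
Rounding up: P1 10, P2 3, P3 4 (total 17).
P2 receives 3.

3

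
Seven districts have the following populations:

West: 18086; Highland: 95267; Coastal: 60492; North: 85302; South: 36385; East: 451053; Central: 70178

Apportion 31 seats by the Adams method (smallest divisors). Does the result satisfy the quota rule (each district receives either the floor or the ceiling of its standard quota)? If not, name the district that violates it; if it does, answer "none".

East

Standard quotas: West 0.686, Highland 3.616, Coastal 2.296, North 3.238, South 1.381, East 17.120, Central 2.664.
Adams allocation: West 1, Highland 4, Coastal 3, North 3, South 2, East 15, Central 3.
East has quota 17.120 (lower 17, upper 18) but receives 15 — outside the quota interval.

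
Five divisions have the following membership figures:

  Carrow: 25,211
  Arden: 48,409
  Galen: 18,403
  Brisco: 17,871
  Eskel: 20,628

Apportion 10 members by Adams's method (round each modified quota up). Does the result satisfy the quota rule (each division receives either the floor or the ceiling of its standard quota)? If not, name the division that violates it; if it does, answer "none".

none

Standard quotas: Carrow 1.932, Arden 3.709, Galen 1.410, Brisco 1.369, Eskel 1.580.
Adams allocation: Carrow 2, Arden 3, Galen 2, Brisco 1, Eskel 2.
Every allocation lies between the lower and upper quota.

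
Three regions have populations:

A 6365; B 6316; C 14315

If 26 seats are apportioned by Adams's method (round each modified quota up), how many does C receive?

Standard divisor 26996/26 ≈ 1038.308; standard quotas: A 6.130, B 6.083, C 13.787.
Rounding up gives 7, 7, 14 = 28 seats, so the divisor must be adjusted.
With modified divisor 1080: modified quotas A 5.894, B 5.848, C 13.255.
Rounding up: A 6, B 6, C 14 (total 26).
C receives 14.

14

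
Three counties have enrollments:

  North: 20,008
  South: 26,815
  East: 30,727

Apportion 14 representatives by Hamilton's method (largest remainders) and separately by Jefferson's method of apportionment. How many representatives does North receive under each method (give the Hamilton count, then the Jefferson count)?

4 and 3

Hamilton: North 4, South 5, East 5.
Jefferson: North 3, South 5, East 6.
North gets 4 under Hamilton and 3 under Jefferson.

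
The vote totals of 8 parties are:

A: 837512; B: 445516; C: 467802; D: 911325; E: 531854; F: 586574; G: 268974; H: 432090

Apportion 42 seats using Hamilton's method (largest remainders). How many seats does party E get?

5

Total 4481647; standard divisor 4481647/42 ≈ 106705.881.
Standard quotas: A 7.8488, B 4.1752, C 4.3840, D 8.5405, E 4.9843, F 5.4971, G 2.5207, H 4.0494.
Lower quotas: A 7, B 4, C 4, D 8, E 4, F 5, G 2, H 4 (sum 38, leaving 4 seats).
Remainders in descending order: E 0.9843, A 0.8488, D 0.5405, G 0.5207, F 0.4971, C 0.3840, B 0.1752, H 0.0494.
The surplus seats go to E, A, D, G.
E receives 5.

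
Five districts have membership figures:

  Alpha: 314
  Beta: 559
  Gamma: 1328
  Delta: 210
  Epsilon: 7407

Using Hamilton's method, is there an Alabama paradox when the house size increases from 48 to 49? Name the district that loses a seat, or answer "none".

Alpha

At 48 seats: Alpha 2, Beta 3, Gamma 6, Delta 1, Epsilon 36.
At 49 seats: Alpha 1, Beta 3, Gamma 7, Delta 1, Epsilon 37.
Alpha drops from 2 to 1.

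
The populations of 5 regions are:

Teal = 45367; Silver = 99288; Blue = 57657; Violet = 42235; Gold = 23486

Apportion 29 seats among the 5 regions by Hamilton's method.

Standard divisor: 268033 ÷ 29 ≈ 9242.517.
Standard quotas: Teal 4.9085, Silver 10.7425, Blue 6.2382, Violet 4.5696, Gold 2.5411.
Lower quotas: Teal 4, Silver 10, Blue 6, Violet 4, Gold 2 (sum 26, leaving 3 seats).
Remainders in descending order: Teal 0.9085, Silver 0.7425, Violet 0.5696, Gold 0.5411, Blue 0.2382.
Largest remainders: Teal, Silver, Violet receive the extra seats.

Teal 5; Silver 11; Blue 6; Violet 5; Gold 2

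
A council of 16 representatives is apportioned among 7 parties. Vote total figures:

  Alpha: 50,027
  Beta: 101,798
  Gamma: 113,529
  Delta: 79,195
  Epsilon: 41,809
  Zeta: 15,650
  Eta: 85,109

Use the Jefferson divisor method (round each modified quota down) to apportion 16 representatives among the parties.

Standard divisor 487117/16 ≈ 30444.812; standard quotas: Alpha 1.643, Beta 3.344, Gamma 3.729, Delta 2.601, Epsilon 1.373, Zeta 0.514, Eta 2.796.
Rounding down gives 1, 3, 3, 2, 1, 0, 2 = 12 seats, so the divisor must be adjusted.
With modified divisor 25318.7: modified quotas Alpha 1.976, Beta 4.021, Gamma 4.484, Delta 3.128, Epsilon 1.651, Zeta 0.618, Eta 3.362.
Rounding down: Alpha 1, Beta 4, Gamma 4, Delta 3, Epsilon 1, Zeta 0, Eta 3 (total 16).

Alpha: 1; Beta: 4; Gamma: 4; Delta: 3; Epsilon: 1; Zeta: 0; Eta: 3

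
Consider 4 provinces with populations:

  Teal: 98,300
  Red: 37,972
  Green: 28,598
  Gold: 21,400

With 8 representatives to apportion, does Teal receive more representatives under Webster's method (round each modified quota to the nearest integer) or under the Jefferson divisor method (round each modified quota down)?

Webster: Teal 4, Red 2, Green 1, Gold 1.
Jefferson: Teal 5, Red 1, Green 1, Gold 1.
Teal gets 4 under Webster and 5 under Jefferson.

Jefferson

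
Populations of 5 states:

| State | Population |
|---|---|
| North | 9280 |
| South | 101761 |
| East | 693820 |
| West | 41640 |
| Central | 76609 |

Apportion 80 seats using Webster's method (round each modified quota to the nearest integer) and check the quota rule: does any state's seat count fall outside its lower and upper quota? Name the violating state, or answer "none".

East

Standard quotas: North 0.804, South 8.819, East 60.129, West 3.609, Central 6.639.
Webster allocation: North 1, South 9, East 59, West 4, Central 7.
East has quota 60.129 (lower 60, upper 61) but receives 59 — outside the quota interval.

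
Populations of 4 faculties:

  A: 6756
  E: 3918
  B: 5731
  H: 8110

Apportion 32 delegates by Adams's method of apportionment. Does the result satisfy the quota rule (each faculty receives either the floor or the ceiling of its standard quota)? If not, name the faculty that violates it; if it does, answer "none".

Standard quotas: A 8.819, E 5.114, B 7.481, H 10.586.
Adams allocation: A 9, E 5, B 8, H 10.
Every allocation lies between the lower and upper quota.

none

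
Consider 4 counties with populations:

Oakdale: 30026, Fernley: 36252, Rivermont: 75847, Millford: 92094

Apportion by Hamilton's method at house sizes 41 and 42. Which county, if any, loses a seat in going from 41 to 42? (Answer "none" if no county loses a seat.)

Fernley

At 41 seats: Oakdale 5, Fernley 7, Rivermont 13, Millford 16.
At 42 seats: Oakdale 5, Fernley 6, Rivermont 14, Millford 17.
Fernley drops from 7 to 6.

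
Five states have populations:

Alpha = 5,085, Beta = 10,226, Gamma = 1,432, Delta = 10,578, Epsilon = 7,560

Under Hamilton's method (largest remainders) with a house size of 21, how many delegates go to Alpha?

The standard divisor is 34881/21 = 1661.
Standard quotas: Alpha 3.0614, Beta 6.1565, Gamma 0.8621, Delta 6.3685, Epsilon 4.5515.
Lower quotas: Alpha 3, Beta 6, Gamma 0, Delta 6, Epsilon 4 (sum 19, leaving 2 seats).
Remainders in descending order: Gamma 0.8621, Epsilon 0.5515, Delta 0.3685, Beta 0.1565, Alpha 0.0614.
The surplus seats go to Gamma, Epsilon.
Alpha receives 3.

3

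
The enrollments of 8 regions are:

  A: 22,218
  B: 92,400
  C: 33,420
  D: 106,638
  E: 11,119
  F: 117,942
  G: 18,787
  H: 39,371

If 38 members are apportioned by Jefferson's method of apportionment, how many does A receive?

2

Standard divisor 441895/38 ≈ 11628.816; standard quotas: A 1.911, B 7.946, C 2.874, D 9.170, E 0.956, F 10.142, G 1.616, H 3.386.
Rounding down gives 1, 7, 2, 9, 0, 10, 1, 3 = 33 seats, so the divisor must be adjusted.
With modified divisor 10700: modified quotas A 2.076, B 8.636, C 3.123, D 9.966, E 1.039, F 11.023, G 1.756, H 3.680.
Rounding down: A 2, B 8, C 3, D 9, E 1, F 11, G 1, H 3 (total 38).
A receives 2.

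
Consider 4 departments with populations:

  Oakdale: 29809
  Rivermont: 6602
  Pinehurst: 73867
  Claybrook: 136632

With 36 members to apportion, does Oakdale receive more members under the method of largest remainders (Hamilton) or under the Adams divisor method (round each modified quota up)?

Hamilton: Oakdale 4, Rivermont 1, Pinehurst 11, Claybrook 20.
Adams: Oakdale 5, Rivermont 1, Pinehurst 11, Claybrook 19.
Oakdale gets 4 under Hamilton and 5 under Adams.

Adams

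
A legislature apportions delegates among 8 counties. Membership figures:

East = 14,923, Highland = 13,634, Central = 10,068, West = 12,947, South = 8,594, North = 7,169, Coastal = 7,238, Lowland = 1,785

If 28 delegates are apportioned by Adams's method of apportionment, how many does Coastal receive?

3

Standard divisor 76358/28 ≈ 2727.071; standard quotas: East 5.472, Highland 5.000, Central 3.692, West 4.748, South 3.151, North 2.629, Coastal 2.654, Lowland 0.655.
Rounding up gives 6, 5, 4, 5, 4, 3, 3, 1 = 31 seats, so the divisor must be adjusted.
With modified divisor 3300: modified quotas East 4.522, Highland 4.132, Central 3.051, West 3.923, South 2.604, North 2.172, Coastal 2.193, Lowland 0.541.
Rounding up: East 5, Highland 5, Central 4, West 4, South 3, North 3, Coastal 3, Lowland 1 (total 28).
Coastal receives 3.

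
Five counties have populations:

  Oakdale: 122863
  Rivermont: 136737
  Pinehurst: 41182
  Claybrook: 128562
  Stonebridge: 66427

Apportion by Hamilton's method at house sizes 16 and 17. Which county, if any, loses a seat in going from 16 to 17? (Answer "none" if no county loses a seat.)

At 16 seats: Oakdale 4, Rivermont 5, Pinehurst 1, Claybrook 4, Stonebridge 2.
At 17 seats: Oakdale 4, Rivermont 5, Pinehurst 2, Claybrook 4, Stonebridge 2.
No county's allocation decreased.

none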